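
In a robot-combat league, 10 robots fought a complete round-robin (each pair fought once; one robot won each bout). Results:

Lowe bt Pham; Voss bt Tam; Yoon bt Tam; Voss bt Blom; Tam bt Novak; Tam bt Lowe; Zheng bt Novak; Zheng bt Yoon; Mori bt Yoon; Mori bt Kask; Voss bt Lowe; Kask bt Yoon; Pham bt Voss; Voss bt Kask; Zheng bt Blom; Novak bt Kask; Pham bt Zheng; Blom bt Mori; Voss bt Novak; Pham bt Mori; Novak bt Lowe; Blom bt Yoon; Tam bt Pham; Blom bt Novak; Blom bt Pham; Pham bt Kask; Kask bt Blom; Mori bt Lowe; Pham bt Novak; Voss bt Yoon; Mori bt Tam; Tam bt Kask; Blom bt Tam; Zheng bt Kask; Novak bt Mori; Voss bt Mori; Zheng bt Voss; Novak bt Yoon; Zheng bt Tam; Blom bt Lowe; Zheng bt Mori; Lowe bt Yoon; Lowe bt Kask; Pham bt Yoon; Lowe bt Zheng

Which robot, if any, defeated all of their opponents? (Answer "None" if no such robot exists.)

None

Highest win total is Zheng with 7 (out of 9 possible).
Zheng lost to Pham, Lowe, so no robot went undefeated.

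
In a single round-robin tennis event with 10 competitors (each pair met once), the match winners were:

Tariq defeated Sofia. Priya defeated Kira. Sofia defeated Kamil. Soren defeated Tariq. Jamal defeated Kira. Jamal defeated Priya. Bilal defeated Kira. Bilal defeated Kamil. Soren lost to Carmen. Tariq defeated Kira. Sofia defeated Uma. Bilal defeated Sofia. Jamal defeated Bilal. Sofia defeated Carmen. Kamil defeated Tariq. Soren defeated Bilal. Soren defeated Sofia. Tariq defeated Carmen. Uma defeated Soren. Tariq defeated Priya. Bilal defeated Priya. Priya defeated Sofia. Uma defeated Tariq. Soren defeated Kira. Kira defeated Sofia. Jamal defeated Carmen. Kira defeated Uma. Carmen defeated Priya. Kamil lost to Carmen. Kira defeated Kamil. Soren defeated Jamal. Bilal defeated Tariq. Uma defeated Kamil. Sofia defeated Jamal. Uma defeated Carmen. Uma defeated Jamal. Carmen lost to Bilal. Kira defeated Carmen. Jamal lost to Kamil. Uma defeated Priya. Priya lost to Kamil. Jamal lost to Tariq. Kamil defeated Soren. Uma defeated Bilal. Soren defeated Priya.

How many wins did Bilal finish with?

6

Bilal's results: beat Carmen, Kamil, Sofia, Priya, Kira, Tariq; lost to Jamal, Soren, Uma.
That is 6 wins.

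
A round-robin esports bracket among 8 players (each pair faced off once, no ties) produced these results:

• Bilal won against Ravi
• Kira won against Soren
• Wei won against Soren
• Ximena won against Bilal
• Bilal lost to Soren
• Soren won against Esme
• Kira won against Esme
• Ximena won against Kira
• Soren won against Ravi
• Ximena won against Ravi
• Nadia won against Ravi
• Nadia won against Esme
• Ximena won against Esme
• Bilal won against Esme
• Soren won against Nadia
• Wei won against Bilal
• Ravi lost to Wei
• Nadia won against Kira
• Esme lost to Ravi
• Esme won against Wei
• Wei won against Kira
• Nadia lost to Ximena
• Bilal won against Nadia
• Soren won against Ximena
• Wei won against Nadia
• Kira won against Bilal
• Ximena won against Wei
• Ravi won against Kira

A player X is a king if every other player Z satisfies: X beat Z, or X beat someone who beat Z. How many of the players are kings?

4

Bilal cannot reach Ximena, Soren in two steps.
Esme cannot reach Ximena in two steps.
Ximena reaches everyone (king).
Wei reaches everyone (king).
Ravi cannot reach Ximena, Nadia in two steps.
Kira reaches everyone (king).
Nadia cannot reach Ximena in two steps.
Soren reaches everyone (king).
Kings: Ximena, Wei, Kira, Soren — 4.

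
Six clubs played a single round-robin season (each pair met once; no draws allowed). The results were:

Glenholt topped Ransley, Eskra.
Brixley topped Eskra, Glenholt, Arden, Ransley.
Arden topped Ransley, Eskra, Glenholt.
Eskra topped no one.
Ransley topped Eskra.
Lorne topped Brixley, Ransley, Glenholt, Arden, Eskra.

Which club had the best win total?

Lorne

Win totals: Ransley 1, Lorne 5, Eskra 0, Arden 3, Glenholt 2, Brixley 4.
Lorne leads with 5 wins (next highest: 4).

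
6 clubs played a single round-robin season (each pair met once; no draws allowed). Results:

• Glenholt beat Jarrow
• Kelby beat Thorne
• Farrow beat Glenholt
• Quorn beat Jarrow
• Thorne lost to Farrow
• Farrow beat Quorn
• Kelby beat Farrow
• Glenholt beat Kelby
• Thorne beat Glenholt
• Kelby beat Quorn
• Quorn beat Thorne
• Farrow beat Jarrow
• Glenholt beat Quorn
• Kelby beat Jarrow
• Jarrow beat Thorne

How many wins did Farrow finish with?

4

Farrow's results: beat Jarrow, Quorn, Glenholt, Thorne; lost to Kelby.
That is 4 wins.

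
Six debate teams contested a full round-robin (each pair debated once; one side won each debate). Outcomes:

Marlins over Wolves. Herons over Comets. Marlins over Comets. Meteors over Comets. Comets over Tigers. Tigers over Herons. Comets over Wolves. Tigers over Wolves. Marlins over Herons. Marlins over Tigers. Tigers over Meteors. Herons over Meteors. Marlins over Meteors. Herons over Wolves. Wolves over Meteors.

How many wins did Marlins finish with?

Marlins' results: beat Meteors, Tigers, Comets, Herons, Wolves; lost to no one.
That is 5 wins.

5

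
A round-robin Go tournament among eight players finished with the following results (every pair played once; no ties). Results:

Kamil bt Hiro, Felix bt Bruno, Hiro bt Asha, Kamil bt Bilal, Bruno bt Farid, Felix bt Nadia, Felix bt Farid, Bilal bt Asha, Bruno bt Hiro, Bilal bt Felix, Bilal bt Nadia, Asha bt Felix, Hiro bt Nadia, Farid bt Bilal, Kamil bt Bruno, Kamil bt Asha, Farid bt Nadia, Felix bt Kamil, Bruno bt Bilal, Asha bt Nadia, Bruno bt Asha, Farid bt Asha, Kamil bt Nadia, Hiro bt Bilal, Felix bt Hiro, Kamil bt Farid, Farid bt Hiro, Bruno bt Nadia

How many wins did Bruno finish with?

5

Bruno's results: beat Bilal, Asha, Farid, Hiro, Nadia; lost to Kamil, Felix.
That is 5 wins.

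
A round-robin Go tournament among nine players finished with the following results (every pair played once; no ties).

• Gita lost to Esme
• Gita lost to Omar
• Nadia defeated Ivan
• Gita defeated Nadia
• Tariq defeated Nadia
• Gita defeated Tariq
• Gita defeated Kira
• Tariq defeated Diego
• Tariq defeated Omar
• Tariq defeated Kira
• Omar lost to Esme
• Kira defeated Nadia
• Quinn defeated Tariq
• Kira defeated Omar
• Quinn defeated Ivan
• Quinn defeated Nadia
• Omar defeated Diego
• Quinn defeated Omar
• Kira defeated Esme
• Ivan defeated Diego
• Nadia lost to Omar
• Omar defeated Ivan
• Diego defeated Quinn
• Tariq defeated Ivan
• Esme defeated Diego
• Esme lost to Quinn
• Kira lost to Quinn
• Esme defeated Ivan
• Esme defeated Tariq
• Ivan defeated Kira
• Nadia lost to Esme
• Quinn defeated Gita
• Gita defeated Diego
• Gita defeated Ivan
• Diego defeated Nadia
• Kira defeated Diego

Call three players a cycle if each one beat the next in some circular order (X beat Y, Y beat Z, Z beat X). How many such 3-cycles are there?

14

Win totals: Esme 6, Diego 2, Quinn 7, Nadia 1, Gita 5, Ivan 2, Tariq 5, Kira 4, Omar 4.
A player with w wins dominates both others in C(w,2) triples; summing gives 15 + 1 + 21 + 0 + 10 + 1 + 10 + 6 + 6 = 70 transitive triples.
Total triples C(9,3) = 84, so cyclic triples = 84 − 70 = 14.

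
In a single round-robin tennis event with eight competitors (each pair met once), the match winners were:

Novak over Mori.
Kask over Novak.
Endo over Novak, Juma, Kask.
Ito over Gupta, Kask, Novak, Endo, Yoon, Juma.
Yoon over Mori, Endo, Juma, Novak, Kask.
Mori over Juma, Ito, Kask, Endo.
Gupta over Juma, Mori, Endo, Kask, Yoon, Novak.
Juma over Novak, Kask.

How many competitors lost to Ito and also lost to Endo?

Ito beat: Yoon, Novak, Juma, Endo, Kask, Gupta.
Endo beat: Novak, Juma, Kask.
Both beat: Novak, Juma, Kask — 3.

3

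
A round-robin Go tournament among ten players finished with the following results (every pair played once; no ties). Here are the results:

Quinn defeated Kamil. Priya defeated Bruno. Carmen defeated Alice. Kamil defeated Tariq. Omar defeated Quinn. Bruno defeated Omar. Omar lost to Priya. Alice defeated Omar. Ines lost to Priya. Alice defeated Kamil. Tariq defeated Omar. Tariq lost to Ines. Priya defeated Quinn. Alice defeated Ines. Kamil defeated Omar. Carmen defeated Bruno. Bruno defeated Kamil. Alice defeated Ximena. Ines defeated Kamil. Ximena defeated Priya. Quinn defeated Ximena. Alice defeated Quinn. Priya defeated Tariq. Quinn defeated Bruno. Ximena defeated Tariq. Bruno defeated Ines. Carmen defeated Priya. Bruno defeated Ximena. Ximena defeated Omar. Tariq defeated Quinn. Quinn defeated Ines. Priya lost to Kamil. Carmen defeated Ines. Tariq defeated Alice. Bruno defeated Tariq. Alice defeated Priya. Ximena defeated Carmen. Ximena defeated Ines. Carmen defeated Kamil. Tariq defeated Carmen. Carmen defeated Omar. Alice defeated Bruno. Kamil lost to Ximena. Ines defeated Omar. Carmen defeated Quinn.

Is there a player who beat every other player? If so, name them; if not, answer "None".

Highest win total is Carmen with 7 (out of 9 possible).
Carmen lost to Tariq, Ximena, so no player went undefeated.

None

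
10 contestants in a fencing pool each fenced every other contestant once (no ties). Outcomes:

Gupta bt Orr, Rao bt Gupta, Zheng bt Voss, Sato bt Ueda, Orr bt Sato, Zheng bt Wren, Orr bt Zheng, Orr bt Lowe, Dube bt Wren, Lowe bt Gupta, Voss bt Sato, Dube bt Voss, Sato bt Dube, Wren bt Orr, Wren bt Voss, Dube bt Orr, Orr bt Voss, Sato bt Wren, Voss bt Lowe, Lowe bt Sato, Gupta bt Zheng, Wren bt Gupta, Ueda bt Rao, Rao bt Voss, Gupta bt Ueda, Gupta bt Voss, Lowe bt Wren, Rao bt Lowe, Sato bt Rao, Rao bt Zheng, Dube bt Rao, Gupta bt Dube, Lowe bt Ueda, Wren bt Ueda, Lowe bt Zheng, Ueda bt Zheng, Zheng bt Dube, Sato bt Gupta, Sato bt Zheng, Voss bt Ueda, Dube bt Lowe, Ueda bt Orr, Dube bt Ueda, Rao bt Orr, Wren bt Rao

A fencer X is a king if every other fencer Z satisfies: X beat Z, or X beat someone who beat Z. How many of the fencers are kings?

10

Voss reaches everyone (king).
Zheng reaches everyone (king).
Lowe reaches everyone (king).
Sato reaches everyone (king).
Gupta reaches everyone (king).
Ueda reaches everyone (king).
Dube reaches everyone (king).
Rao reaches everyone (king).
Orr reaches everyone (king).
Wren reaches everyone (king).
Kings: Voss, Zheng, Lowe, Sato, Gupta, Ueda, Dube, Rao, Orr, Wren — 10.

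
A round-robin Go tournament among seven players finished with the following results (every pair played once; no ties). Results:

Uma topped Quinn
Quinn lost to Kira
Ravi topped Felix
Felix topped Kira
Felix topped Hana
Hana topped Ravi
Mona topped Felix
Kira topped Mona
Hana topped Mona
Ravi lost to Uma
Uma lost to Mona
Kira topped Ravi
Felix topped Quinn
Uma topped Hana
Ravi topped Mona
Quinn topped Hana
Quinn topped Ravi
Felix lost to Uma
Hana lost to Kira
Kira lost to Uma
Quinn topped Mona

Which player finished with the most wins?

Win totals: Hana 2, Uma 5, Quinn 3, Kira 4, Ravi 2, Felix 3, Mona 2.
Uma leads with 5 wins (next highest: 4).

Uma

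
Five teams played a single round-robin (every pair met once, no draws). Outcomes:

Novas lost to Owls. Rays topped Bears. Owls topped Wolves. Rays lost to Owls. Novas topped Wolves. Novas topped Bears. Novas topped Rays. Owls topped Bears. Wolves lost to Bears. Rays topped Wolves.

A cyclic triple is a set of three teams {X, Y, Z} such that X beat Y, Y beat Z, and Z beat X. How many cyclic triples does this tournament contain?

Of the C(5,3) = 10 triples, the cyclic ones are: none.
That is 0.

0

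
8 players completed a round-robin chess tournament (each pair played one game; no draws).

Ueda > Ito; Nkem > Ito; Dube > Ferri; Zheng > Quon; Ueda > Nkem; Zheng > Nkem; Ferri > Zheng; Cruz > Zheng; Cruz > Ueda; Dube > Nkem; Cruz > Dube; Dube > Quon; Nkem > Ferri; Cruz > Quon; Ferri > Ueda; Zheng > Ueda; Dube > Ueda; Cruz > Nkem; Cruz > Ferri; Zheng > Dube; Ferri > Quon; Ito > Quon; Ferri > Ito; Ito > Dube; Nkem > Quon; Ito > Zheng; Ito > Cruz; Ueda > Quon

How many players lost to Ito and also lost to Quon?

Ito beat: Quon, Dube, Zheng, Cruz.
Quon beat: no one.
No one was beaten by both.

0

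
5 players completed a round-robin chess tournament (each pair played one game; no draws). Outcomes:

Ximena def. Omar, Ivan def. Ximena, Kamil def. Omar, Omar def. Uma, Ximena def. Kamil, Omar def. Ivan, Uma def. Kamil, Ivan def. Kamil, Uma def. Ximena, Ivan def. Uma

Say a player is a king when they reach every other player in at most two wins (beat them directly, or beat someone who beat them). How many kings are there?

Uma cannot reach Ivan in two steps.
Omar reaches everyone (king).
Ivan reaches everyone (king).
Ximena reaches everyone (king).
Kamil cannot reach Ximena in two steps.
Kings: Omar, Ivan, Ximena — 3.

3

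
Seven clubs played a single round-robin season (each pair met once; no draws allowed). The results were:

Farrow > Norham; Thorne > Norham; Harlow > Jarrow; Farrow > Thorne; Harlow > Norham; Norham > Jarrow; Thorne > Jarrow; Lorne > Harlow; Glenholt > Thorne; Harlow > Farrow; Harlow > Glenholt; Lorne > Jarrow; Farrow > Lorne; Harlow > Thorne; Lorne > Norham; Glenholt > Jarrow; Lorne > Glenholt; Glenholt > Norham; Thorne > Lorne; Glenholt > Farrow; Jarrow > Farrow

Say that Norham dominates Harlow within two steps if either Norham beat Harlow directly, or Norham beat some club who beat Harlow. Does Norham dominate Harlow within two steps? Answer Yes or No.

Norham did not beat Harlow directly.
Norham beat Jarrow, but each of them lost to Harlow. No two-step path.

No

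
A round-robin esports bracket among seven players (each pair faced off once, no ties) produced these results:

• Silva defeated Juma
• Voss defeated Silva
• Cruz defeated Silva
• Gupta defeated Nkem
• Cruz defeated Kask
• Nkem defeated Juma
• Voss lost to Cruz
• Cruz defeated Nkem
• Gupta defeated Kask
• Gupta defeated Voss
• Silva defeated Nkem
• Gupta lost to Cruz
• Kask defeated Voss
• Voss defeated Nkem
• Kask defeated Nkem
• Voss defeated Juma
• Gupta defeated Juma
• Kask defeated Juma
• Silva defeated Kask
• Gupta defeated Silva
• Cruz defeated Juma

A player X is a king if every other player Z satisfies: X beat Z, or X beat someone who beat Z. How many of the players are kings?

Cruz reaches everyone (king).
Voss cannot reach Cruz, Gupta in two steps.
Kask cannot reach Cruz, Gupta in two steps.
Gupta cannot reach Cruz in two steps.
Silva cannot reach Cruz, Gupta in two steps.
Juma cannot reach Cruz, Voss, Kask, Gupta, Silva, Nkem in two steps.
Nkem cannot reach Cruz, Voss, Kask, Gupta, Silva in two steps.
Kings: Cruz — 1.

1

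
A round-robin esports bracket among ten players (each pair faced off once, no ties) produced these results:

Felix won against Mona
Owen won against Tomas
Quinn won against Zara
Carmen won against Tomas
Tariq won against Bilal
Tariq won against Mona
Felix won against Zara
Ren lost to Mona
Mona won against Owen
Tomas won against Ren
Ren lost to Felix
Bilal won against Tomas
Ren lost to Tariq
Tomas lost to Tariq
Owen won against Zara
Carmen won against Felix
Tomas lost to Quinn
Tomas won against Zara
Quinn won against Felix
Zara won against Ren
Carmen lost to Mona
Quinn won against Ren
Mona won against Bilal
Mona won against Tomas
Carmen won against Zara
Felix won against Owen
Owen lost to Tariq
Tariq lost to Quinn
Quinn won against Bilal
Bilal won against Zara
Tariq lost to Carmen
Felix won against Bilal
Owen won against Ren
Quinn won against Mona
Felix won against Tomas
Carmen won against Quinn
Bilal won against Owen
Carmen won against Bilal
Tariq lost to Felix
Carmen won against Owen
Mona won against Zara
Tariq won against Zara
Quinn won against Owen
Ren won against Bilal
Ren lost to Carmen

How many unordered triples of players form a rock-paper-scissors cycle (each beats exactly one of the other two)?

Win totals: Tariq 6, Ren 1, Mona 6, Tomas 2, Carmen 8, Owen 3, Zara 1, Quinn 8, Felix 7, Bilal 3.
A player with w wins dominates both others in C(w,2) triples; summing gives 15 + 0 + 15 + 1 + 28 + 3 + 0 + 28 + 21 + 3 = 114 transitive triples.
Total triples C(10,3) = 120, so cyclic triples = 120 − 114 = 6.

6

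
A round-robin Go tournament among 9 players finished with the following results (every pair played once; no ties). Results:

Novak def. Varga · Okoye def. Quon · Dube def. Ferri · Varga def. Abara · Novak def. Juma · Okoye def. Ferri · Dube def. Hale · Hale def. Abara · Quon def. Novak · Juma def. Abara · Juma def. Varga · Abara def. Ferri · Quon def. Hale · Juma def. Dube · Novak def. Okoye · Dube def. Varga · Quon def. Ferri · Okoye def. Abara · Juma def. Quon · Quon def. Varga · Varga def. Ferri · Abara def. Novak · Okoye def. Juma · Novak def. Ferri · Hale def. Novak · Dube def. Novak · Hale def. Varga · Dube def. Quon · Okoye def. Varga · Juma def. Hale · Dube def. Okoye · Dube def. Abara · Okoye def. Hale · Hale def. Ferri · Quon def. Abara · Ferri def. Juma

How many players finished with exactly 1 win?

Win totals: Dube 7, Okoye 6, Abara 2, Varga 2, Ferri 1, Juma 5, Hale 4, Novak 4, Quon 5.
Exactly 1: Ferri — 1 player.

1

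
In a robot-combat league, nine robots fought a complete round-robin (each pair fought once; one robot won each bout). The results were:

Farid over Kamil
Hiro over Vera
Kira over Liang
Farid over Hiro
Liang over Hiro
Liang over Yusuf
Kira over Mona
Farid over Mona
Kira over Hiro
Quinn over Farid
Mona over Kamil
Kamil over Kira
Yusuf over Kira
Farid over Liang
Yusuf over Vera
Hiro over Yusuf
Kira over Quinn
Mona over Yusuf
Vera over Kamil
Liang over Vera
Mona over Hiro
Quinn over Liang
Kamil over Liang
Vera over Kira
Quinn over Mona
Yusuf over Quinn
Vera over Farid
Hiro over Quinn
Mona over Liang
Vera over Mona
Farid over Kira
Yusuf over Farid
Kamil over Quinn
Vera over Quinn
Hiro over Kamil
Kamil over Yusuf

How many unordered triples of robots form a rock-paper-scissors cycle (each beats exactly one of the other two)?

Win totals: Hiro 4, Kamil 4, Mona 4, Vera 5, Liang 3, Farid 5, Yusuf 4, Quinn 3, Kira 4.
A robot with w wins dominates both others in C(w,2) triples; summing gives 6 + 6 + 6 + 10 + 3 + 10 + 6 + 3 + 6 = 56 transitive triples.
Total triples C(9,3) = 84, so cyclic triples = 84 − 56 = 28.

28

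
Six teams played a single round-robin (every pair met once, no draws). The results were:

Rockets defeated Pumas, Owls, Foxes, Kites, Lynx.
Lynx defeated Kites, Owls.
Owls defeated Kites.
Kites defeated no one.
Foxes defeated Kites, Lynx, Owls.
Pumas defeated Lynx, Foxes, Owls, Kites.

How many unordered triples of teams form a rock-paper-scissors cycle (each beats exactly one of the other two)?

Of the C(6,3) = 20 triples, the cyclic ones are: none.
That is 0.

0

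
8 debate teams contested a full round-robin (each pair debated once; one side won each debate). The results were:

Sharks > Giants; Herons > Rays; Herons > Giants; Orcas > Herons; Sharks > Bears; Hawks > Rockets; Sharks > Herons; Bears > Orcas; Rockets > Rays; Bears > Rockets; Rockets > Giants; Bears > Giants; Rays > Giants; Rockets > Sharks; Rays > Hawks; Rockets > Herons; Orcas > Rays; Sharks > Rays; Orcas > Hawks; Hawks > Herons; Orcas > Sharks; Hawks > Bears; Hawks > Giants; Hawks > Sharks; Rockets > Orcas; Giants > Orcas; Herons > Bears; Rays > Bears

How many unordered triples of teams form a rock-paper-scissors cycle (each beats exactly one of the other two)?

Win totals: Bears 3, Giants 1, Rockets 5, Sharks 4, Rays 3, Orcas 4, Hawks 5, Herons 3.
A team with w wins dominates both others in C(w,2) triples; summing gives 3 + 0 + 10 + 6 + 3 + 6 + 10 + 3 = 41 transitive triples.
Total triples C(8,3) = 56, so cyclic triples = 56 − 41 = 15.

15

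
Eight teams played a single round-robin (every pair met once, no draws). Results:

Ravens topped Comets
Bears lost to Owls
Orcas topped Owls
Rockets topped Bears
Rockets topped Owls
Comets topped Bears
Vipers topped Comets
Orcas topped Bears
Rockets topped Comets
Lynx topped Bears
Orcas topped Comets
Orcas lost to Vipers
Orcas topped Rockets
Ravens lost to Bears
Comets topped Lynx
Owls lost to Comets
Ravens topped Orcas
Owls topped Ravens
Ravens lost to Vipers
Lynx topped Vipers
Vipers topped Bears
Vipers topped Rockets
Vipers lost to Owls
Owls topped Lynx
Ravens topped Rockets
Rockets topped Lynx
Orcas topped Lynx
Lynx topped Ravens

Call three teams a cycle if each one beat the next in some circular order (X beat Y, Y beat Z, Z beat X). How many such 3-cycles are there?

Win totals: Rockets 4, Vipers 5, Comets 3, Owls 4, Ravens 3, Bears 1, Lynx 3, Orcas 5.
A team with w wins dominates both others in C(w,2) triples; summing gives 6 + 10 + 3 + 6 + 3 + 0 + 3 + 10 = 41 transitive triples.
Total triples C(8,3) = 56, so cyclic triples = 56 − 41 = 15.

15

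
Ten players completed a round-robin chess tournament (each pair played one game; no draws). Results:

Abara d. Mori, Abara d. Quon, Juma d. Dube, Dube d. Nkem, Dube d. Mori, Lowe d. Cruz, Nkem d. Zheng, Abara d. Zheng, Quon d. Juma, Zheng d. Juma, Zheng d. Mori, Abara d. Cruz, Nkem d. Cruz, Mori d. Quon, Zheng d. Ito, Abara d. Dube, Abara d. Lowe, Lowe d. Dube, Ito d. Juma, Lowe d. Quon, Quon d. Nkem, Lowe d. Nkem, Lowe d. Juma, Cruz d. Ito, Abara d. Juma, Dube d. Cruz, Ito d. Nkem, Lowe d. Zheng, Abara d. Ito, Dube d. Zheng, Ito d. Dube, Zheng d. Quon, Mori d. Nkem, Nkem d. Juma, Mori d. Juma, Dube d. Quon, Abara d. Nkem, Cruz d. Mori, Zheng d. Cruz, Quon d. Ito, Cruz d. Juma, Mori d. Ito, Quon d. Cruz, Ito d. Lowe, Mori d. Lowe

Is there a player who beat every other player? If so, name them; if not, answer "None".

Abara has 9 wins out of 9 opponents — a perfect record.

Abara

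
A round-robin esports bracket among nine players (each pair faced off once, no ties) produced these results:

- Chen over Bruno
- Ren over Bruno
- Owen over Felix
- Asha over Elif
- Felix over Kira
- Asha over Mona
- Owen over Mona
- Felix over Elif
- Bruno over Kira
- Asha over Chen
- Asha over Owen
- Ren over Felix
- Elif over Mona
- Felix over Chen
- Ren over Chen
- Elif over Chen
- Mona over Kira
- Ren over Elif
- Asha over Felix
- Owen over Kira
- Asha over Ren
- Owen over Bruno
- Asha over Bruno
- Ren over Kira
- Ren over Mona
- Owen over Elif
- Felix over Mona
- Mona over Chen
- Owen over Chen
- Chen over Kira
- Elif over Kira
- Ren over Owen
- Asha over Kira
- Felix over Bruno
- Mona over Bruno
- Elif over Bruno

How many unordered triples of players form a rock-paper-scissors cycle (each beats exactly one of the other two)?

Win totals: Mona 3, Bruno 1, Asha 8, Elif 4, Kira 0, Felix 5, Chen 2, Owen 6, Ren 7.
A player with w wins dominates both others in C(w,2) triples; summing gives 3 + 0 + 28 + 6 + 0 + 10 + 1 + 15 + 21 = 84 transitive triples.
Total triples C(9,3) = 84, so cyclic triples = 84 − 84 = 0.

0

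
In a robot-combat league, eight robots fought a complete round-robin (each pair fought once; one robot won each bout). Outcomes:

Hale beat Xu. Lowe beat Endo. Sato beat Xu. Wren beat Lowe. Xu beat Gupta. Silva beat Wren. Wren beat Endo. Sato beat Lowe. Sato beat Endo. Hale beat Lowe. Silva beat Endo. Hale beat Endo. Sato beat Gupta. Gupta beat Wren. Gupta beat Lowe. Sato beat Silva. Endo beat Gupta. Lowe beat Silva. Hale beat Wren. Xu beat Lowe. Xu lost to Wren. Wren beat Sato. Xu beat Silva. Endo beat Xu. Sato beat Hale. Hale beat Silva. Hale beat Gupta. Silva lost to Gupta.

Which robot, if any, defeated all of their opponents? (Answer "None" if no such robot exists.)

Highest win total is Sato with 6 (out of 7 possible).
Sato lost to Wren, so no robot went undefeated.

None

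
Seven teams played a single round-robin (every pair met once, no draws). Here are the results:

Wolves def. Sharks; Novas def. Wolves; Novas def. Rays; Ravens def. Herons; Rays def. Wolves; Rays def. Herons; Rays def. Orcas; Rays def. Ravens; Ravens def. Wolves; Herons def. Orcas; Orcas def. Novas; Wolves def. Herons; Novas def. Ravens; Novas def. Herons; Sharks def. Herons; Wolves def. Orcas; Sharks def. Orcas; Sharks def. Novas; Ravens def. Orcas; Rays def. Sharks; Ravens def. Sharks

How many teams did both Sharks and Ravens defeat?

2

Sharks beat: Novas, Orcas, Herons.
Ravens beat: Wolves, Orcas, Sharks, Herons.
Both beat: Orcas, Herons — 2.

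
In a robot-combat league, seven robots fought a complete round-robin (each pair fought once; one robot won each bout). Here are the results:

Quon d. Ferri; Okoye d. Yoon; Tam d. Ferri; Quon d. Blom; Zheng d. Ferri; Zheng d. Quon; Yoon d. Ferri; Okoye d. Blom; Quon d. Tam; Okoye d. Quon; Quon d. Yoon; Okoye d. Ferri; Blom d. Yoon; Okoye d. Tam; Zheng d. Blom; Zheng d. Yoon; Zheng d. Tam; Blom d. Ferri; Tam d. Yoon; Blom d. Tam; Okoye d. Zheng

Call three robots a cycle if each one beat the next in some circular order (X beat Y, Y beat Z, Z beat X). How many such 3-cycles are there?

0

Win totals: Blom 3, Okoye 6, Quon 4, Tam 2, Yoon 1, Zheng 5, Ferri 0.
A robot with w wins dominates both others in C(w,2) triples; summing gives 3 + 15 + 6 + 1 + 0 + 10 + 0 = 35 transitive triples.
Total triples C(7,3) = 35, so cyclic triples = 35 − 35 = 0.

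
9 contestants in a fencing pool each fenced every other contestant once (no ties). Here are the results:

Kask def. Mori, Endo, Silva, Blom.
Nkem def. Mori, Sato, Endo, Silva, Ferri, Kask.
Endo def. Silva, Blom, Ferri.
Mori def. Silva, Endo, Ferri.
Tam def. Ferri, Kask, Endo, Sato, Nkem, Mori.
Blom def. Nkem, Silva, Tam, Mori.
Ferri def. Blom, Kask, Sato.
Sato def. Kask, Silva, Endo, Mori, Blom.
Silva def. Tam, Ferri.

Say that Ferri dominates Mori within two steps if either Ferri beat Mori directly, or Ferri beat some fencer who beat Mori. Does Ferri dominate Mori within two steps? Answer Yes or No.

Yes

Ferri did not beat Mori directly.
Ferri beat Kask, Blom, Sato. Of those, Kask beat Mori.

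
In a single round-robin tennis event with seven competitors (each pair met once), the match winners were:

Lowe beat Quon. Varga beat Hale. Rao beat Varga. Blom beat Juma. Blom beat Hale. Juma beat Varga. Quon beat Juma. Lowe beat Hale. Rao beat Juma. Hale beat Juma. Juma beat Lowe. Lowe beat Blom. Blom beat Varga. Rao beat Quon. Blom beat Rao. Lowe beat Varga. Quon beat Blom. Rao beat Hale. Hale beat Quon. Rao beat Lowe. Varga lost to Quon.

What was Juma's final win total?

2

Juma's results: beat Lowe, Varga; lost to Hale, Blom, Rao, Quon.
That is 2 wins.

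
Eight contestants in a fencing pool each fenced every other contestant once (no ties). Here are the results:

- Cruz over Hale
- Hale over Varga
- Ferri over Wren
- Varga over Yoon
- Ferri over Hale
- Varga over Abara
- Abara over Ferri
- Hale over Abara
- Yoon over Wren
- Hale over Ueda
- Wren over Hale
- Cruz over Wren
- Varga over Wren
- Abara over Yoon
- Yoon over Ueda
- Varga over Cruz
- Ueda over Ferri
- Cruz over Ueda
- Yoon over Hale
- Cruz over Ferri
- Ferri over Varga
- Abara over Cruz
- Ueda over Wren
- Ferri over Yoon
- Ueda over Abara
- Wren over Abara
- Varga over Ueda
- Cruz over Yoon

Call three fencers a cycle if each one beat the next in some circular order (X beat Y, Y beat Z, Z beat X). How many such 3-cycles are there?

17

Win totals: Hale 3, Cruz 5, Varga 5, Wren 2, Yoon 3, Ueda 3, Abara 3, Ferri 4.
A fencer with w wins dominates both others in C(w,2) triples; summing gives 3 + 10 + 10 + 1 + 3 + 3 + 3 + 6 = 39 transitive triples.
Total triples C(8,3) = 56, so cyclic triples = 56 − 39 = 17.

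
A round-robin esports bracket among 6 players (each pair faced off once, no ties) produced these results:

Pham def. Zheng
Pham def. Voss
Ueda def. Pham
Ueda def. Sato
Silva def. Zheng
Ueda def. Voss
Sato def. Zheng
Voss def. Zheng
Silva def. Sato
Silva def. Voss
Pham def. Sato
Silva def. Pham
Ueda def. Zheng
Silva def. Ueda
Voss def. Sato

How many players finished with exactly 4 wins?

1

Win totals: Ueda 4, Voss 2, Sato 1, Zheng 0, Silva 5, Pham 3.
Exactly 4: Ueda — 1 player.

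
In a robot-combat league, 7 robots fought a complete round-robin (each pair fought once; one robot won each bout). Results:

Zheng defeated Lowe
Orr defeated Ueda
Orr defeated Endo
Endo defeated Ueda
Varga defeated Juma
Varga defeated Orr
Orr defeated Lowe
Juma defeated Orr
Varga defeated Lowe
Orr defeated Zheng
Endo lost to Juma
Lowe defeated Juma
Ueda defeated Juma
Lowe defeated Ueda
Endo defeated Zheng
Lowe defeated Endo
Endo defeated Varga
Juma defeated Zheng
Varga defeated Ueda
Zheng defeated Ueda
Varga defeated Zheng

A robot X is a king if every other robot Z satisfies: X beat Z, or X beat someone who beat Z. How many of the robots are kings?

5

Ueda cannot reach Lowe, Varga in two steps.
Endo reaches everyone (king).
Lowe reaches everyone (king).
Zheng cannot reach Varga, Orr in two steps.
Varga reaches everyone (king).
Orr reaches everyone (king).
Juma reaches everyone (king).
Kings: Endo, Lowe, Varga, Orr, Juma — 5.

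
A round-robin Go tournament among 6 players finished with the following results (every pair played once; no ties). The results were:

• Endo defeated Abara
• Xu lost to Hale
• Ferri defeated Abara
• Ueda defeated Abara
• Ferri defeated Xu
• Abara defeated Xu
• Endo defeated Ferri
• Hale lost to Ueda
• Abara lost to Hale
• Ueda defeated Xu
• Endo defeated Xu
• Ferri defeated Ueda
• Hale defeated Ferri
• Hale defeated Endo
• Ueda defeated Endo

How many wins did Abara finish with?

Abara's results: beat Xu; lost to Ferri, Endo, Ueda, Hale.
That is 1 win.

1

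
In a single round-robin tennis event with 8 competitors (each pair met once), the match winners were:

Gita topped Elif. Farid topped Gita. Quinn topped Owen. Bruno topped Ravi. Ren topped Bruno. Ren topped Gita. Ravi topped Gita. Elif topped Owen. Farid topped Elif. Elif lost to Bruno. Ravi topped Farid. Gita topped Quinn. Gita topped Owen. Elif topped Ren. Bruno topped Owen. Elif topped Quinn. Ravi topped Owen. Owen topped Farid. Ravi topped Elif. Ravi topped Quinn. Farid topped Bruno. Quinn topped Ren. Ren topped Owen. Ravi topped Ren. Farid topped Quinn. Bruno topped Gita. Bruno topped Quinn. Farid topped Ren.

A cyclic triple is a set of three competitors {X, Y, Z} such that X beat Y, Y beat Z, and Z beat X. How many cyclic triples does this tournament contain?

11

Win totals: Elif 3, Ravi 6, Ren 3, Farid 5, Quinn 2, Gita 3, Bruno 5, Owen 1.
A competitor with w wins dominates both others in C(w,2) triples; summing gives 3 + 15 + 3 + 10 + 1 + 3 + 10 + 0 = 45 transitive triples.
Total triples C(8,3) = 56, so cyclic triples = 56 − 45 = 11.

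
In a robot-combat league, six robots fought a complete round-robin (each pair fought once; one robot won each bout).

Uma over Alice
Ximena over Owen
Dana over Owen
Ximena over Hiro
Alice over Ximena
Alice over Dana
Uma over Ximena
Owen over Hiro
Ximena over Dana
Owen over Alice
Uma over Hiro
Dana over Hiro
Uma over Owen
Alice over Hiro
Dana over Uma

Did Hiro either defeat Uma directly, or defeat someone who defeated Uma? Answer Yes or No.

No

Hiro did not beat Uma directly.
Hiro beat no one, so there is no intermediate robot.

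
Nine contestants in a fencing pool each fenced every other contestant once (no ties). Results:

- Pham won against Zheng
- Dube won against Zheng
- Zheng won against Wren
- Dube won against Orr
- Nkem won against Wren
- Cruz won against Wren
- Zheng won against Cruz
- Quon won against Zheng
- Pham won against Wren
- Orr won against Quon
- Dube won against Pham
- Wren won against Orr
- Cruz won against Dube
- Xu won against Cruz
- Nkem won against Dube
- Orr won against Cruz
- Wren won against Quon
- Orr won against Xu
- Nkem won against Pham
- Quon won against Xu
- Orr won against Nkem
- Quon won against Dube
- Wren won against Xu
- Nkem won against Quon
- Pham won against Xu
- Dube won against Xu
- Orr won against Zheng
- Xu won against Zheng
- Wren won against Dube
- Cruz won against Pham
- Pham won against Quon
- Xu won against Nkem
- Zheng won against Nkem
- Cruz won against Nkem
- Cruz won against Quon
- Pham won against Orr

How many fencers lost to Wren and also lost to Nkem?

Wren beat: Xu, Quon, Dube, Orr.
Nkem beat: Quon, Dube, Pham, Wren.
Both beat: Quon, Dube — 2.

2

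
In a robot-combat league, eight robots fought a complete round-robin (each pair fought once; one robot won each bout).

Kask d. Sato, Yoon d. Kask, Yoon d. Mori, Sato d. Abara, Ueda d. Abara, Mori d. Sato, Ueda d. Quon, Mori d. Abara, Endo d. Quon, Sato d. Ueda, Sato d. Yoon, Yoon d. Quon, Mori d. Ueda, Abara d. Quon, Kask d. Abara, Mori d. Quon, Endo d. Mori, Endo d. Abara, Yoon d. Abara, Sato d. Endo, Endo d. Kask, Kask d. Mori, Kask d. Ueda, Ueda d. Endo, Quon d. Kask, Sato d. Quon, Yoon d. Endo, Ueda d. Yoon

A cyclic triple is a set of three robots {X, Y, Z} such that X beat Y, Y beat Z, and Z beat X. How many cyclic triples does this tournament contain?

12

Win totals: Yoon 5, Ueda 4, Abara 1, Endo 4, Kask 4, Mori 4, Sato 5, Quon 1.
A robot with w wins dominates both others in C(w,2) triples; summing gives 10 + 6 + 0 + 6 + 6 + 6 + 10 + 0 = 44 transitive triples.
Total triples C(8,3) = 56, so cyclic triples = 56 − 44 = 12.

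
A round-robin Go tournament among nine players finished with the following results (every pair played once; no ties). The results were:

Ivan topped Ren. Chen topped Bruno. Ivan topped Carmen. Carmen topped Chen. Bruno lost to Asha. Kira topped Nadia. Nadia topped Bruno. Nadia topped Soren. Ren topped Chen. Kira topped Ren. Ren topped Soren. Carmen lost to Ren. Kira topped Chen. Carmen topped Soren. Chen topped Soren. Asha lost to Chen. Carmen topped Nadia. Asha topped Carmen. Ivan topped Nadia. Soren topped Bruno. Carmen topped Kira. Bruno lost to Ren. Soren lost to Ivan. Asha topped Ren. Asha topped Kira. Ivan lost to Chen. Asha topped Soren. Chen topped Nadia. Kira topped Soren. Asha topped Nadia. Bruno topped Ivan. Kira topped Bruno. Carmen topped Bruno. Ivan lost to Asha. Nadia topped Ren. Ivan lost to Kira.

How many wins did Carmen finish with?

Carmen's results: beat Chen, Nadia, Kira, Bruno, Soren; lost to Asha, Ivan, Ren.
That is 5 wins.

5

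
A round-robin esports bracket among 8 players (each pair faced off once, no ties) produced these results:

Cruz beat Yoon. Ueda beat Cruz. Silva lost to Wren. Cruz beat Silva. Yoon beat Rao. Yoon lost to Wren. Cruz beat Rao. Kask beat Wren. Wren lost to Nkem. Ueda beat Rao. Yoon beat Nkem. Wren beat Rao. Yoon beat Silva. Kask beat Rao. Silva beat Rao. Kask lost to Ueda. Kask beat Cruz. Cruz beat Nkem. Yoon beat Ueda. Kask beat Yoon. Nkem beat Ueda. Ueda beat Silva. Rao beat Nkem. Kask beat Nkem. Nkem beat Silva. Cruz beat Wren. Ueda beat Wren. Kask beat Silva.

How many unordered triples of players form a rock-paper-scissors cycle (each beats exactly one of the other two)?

Win totals: Cruz 5, Kask 6, Yoon 4, Rao 1, Nkem 3, Ueda 5, Wren 3, Silva 1.
A player with w wins dominates both others in C(w,2) triples; summing gives 10 + 15 + 6 + 0 + 3 + 10 + 3 + 0 = 47 transitive triples.
Total triples C(8,3) = 56, so cyclic triples = 56 − 47 = 9.

9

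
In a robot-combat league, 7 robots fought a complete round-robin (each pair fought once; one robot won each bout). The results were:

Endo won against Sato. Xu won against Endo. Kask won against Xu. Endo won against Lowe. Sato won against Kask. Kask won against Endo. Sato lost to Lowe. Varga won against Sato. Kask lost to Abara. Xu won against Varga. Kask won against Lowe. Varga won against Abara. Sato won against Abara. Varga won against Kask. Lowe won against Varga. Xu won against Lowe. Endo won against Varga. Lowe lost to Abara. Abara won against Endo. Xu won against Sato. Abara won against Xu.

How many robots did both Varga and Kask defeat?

Varga beat: Sato, Abara, Kask.
Kask beat: Endo, Lowe, Xu.
No one was beaten by both.

0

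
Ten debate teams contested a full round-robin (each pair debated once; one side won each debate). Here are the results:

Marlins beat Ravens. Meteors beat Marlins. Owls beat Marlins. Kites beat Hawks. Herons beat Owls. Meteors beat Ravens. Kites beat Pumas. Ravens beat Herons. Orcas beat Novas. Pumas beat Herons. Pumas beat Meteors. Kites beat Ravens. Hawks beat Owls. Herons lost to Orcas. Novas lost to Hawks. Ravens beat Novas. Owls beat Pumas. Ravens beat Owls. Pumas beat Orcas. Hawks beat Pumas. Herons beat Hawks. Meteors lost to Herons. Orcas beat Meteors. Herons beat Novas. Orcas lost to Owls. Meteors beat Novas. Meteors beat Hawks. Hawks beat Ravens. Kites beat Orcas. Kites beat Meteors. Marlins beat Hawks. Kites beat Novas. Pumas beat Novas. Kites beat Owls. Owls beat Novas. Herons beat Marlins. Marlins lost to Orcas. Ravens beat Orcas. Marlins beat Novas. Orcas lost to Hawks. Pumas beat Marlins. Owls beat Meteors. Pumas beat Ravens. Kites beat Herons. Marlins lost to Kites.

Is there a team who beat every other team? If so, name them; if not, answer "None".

Kites has 9 wins out of 9 opponents — a perfect record.

Kites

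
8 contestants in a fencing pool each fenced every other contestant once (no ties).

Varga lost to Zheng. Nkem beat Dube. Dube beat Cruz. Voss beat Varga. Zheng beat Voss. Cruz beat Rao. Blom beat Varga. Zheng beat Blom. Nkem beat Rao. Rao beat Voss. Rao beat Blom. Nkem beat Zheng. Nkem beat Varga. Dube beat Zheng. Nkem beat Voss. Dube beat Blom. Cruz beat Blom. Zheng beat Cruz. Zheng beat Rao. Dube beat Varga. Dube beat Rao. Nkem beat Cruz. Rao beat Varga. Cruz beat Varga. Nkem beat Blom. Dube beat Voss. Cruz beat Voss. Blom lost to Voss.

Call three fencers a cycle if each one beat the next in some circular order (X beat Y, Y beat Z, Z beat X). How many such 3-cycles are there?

Win totals: Nkem 7, Cruz 4, Blom 1, Rao 3, Voss 2, Zheng 5, Varga 0, Dube 6.
A fencer with w wins dominates both others in C(w,2) triples; summing gives 21 + 6 + 0 + 3 + 1 + 10 + 0 + 15 = 56 transitive triples.
Total triples C(8,3) = 56, so cyclic triples = 56 − 56 = 0.

0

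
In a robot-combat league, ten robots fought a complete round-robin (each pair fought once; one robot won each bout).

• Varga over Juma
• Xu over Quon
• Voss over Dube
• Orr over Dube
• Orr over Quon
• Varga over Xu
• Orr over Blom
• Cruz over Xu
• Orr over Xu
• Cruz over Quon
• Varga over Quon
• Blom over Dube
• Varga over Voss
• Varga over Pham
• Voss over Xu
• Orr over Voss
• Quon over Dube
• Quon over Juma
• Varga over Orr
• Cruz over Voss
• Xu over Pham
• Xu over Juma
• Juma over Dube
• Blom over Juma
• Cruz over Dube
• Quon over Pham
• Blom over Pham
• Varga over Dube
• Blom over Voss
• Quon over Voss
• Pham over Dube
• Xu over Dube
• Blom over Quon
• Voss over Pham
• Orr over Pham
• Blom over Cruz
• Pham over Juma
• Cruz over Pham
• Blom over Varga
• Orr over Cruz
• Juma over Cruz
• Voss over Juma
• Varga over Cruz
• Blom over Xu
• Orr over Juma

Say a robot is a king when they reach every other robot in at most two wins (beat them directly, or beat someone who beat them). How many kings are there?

Voss cannot reach Varga, Blom, Orr in two steps.
Cruz cannot reach Varga, Blom, Orr in two steps.
Varga reaches everyone (king).
Pham cannot reach Voss, Varga, Blom, Xu, Orr, Quon in two steps.
Blom reaches everyone (king).
Dube cannot reach Voss, Cruz, Varga, Pham, Blom, Xu, Juma, Orr, Quon in two steps.
Xu cannot reach Varga, Blom, Orr in two steps.
Juma cannot reach Varga, Blom, Orr in two steps.
Orr reaches everyone (king).
Quon cannot reach Varga, Blom, Orr in two steps.
Kings: Varga, Blom, Orr — 3.

3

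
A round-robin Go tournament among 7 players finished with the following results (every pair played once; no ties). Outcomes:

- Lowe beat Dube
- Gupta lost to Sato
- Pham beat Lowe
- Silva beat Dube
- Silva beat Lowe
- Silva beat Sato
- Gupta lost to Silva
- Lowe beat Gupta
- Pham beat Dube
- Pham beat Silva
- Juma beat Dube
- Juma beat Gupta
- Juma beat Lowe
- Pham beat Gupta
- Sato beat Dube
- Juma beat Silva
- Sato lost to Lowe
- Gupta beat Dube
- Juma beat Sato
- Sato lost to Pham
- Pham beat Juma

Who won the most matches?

Pham

Win totals: Pham 6, Dube 0, Lowe 3, Silva 4, Juma 5, Sato 2, Gupta 1.
Pham leads with 6 wins (next highest: 5).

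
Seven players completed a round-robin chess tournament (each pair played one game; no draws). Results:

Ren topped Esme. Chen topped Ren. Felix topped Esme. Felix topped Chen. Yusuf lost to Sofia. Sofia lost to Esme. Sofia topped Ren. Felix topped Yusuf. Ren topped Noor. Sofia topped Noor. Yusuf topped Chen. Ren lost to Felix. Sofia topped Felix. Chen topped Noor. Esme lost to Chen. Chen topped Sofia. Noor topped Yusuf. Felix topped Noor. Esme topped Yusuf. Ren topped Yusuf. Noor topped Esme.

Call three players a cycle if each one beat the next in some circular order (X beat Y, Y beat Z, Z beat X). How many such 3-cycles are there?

Win totals: Noor 2, Ren 3, Felix 5, Yusuf 1, Esme 2, Chen 4, Sofia 4.
A player with w wins dominates both others in C(w,2) triples; summing gives 1 + 3 + 10 + 0 + 1 + 6 + 6 = 27 transitive triples.
Total triples C(7,3) = 35, so cyclic triples = 35 − 27 = 8.

8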